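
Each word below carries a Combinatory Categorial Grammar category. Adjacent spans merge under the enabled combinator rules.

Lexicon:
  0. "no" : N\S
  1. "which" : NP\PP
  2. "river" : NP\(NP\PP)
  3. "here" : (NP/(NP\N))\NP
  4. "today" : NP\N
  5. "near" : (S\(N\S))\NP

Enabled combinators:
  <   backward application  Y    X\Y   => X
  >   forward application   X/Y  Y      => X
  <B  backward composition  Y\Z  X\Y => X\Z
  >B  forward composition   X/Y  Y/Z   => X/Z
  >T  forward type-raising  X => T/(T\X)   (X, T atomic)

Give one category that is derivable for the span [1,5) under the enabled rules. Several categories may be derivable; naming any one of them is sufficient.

[0,6] S   <
  [0,1] "no" : N\S
  [1,6] S\(N\S)   <
    [1,5] NP   >
      [1,4] NP/(NP\N)   <
        [1,3] NP   <
          [1,2] "which" : NP\PP
          [2,3] "river" : NP\(NP\PP)
        [3,4] "here" : (NP/(NP\N))\NP
      [4,5] "today" : NP\N
    [5,6] "near" : (S\(N\S))\NP

NP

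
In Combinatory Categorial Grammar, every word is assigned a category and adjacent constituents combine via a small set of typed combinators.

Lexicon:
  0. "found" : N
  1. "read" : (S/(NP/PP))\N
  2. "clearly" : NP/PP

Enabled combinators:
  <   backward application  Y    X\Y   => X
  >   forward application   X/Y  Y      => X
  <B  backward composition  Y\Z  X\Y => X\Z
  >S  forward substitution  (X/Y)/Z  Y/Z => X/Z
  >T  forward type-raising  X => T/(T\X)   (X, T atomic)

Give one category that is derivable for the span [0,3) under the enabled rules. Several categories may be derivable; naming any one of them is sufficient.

[0,3] S   >
  [0,2] S/(NP/PP)   <
    [0,1] "found" : N
    [1,2] "read" : (S/(NP/PP))\N
  [2,3] "clearly" : NP/PP

S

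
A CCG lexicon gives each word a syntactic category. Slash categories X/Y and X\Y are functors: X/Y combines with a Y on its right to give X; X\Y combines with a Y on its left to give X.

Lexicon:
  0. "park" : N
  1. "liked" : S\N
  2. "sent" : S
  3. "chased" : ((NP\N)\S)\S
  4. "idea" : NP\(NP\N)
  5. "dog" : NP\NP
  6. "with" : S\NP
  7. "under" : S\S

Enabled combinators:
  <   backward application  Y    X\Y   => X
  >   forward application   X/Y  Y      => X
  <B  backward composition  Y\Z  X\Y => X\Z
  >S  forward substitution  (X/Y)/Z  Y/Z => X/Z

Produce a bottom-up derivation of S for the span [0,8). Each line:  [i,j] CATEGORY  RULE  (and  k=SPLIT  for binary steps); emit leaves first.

[0,8] S   <
  [0,5] NP   <
    [0,2] S   <
      [0,1] "park" : N
      [1,2] "liked" : S\N
    [2,5] NP\S   <B
      [2,4] (NP\N)\S   <
        [2,3] "sent" : S
        [3,4] "chased" : ((NP\N)\S)\S
      [4,5] "idea" : NP\(NP\N)
  [5,8] S\NP   <B
    [5,7] S\NP   <B
      [5,6] "dog" : NP\NP
      [6,7] "with" : S\NP
    [7,8] "under" : S\S

[0,1] N  lex  "park"
[1,2] S\N  lex  "liked"
[0,2] S  <  k=1
[2,3] S  lex  "sent"
[3,4] ((NP\N)\S)\S  lex  "chased"
[2,4] (NP\N)\S  <  k=3
[4,5] NP\(NP\N)  lex  "idea"
[2,5] NP\S  <B  k=4
[0,5] NP  <  k=2
[5,6] NP\NP  lex  "dog"
[6,7] S\NP  lex  "with"
[5,7] S\NP  <B  k=6
[7,8] S\S  lex  "under"
[5,8] S\NP  <B  k=7
[0,8] S  <  k=5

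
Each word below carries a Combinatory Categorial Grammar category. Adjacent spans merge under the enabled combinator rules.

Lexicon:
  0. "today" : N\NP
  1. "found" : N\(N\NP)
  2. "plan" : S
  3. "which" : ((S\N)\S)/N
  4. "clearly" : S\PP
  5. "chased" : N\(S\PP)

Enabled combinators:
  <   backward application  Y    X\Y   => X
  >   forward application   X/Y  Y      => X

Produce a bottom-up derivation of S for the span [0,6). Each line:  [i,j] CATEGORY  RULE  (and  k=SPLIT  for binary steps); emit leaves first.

[0,1] N\NP  lex  "today"
[1,2] N\(N\NP)  lex  "found"
[0,2] N  <  k=1
[2,3] S  lex  "plan"
[3,4] ((S\N)\S)/N  lex  "which"
[4,5] S\PP  lex  "clearly"
[5,6] N\(S\PP)  lex  "chased"
[4,6] N  <  k=5
[3,6] (S\N)\S  >  k=4
[2,6] S\N  <  k=3
[0,6] S  <  k=2

[0,6] S   <
  [0,2] N   <
    [0,1] "today" : N\NP
    [1,2] "found" : N\(N\NP)
  [2,6] S\N   <
    [2,3] "plan" : S
    [3,6] (S\N)\S   >
      [3,4] "which" : ((S\N)\S)/N
      [4,6] N   <
        [4,5] "clearly" : S\PP
        [5,6] "chased" : N\(S\PP)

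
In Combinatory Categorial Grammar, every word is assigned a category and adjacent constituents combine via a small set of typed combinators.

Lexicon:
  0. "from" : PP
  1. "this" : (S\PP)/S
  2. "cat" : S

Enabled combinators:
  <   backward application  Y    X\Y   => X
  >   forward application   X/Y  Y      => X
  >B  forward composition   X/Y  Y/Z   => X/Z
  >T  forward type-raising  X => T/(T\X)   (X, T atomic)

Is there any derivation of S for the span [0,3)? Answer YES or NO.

[0,3] S   <
  [0,1] "from" : PP
  [1,3] S\PP   >
    [1,2] "this" : (S\PP)/S
    [2,3] "cat" : S

YES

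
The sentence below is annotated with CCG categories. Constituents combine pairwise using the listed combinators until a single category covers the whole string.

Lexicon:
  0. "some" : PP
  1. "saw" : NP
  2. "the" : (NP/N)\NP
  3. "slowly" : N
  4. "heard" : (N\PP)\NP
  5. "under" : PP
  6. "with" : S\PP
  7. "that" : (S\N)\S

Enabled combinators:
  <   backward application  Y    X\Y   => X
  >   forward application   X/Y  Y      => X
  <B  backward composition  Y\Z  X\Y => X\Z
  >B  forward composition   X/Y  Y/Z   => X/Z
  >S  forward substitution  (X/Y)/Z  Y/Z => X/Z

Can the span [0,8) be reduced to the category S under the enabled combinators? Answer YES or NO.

YES

[0,8] S   <
  [0,5] N   <
    [0,1] "some" : PP
    [1,5] N\PP   <
      [1,4] NP   >
        [1,3] NP/N   <
          [1,2] "saw" : NP
          [2,3] "the" : (NP/N)\NP
        [3,4] "slowly" : N
      [4,5] "heard" : (N\PP)\NP
  [5,8] S\N   <
    [5,7] S   <
      [5,6] "under" : PP
      [6,7] "with" : S\PP
    [7,8] "that" : (S\N)\S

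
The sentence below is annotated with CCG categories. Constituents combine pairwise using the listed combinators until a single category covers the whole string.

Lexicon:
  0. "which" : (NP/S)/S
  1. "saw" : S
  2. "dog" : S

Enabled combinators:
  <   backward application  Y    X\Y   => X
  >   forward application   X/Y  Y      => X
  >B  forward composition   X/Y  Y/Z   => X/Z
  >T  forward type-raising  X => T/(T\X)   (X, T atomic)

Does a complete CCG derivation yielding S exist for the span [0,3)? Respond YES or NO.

NO

(NP/S)/S S S
CKY chart[0,3] = {N/(N\NP), NP, NP/(NP\NP), NP/(S\S), PP/(PP\NP), S/(S\NP)}; S ∉ chart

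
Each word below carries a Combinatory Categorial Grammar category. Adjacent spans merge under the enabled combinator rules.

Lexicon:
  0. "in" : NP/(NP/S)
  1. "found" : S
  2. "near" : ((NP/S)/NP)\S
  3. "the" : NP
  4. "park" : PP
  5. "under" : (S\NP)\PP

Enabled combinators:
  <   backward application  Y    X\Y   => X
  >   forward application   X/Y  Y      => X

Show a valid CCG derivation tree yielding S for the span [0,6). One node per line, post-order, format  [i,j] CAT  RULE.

[0,1] NP/(NP/S)  lex  "in"
[1,2] S  lex  "found"
[2,3] ((NP/S)/NP)\S  lex  "near"
[1,3] (NP/S)/NP  <  k=2
[3,4] NP  lex  "the"
[1,4] NP/S  >  k=3
[0,4] NP  >  k=1
[4,5] PP  lex  "park"
[5,6] (S\NP)\PP  lex  "under"
[4,6] S\NP  <  k=5
[0,6] S  <  k=4

[0,6] S   <
  [0,4] NP   >
    [0,1] "in" : NP/(NP/S)
    [1,4] NP/S   >
      [1,3] (NP/S)/NP   <
        [1,2] "found" : S
        [2,3] "near" : ((NP/S)/NP)\S
      [3,4] "the" : NP
  [4,6] S\NP   <
    [4,5] "park" : PP
    [5,6] "under" : (S\NP)\PP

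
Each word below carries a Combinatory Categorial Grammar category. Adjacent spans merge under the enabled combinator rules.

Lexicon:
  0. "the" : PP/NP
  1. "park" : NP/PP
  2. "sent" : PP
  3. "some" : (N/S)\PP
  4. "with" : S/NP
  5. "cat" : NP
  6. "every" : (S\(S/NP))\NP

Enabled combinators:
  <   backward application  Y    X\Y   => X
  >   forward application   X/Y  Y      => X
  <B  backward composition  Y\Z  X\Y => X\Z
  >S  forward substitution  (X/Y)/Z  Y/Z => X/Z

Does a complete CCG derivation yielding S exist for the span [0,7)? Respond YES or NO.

PP/NP NP/PP PP (N/S)\PP S/NP NP (S\(S/NP))\NP
CKY chart[0,7] = {N}; S ∉ chart

NO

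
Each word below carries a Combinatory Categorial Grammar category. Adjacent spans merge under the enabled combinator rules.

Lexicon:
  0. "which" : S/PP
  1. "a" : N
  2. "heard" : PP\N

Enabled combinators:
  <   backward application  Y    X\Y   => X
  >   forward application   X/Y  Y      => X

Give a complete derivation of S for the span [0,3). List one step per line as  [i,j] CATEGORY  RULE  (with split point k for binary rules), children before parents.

[0,1] S/PP  lex  "which"
[1,2] N  lex  "a"
[2,3] PP\N  lex  "heard"
[1,3] PP  <  k=2
[0,3] S  >  k=1

[0,3] S   >
  [0,1] "which" : S/PP
  [1,3] PP   <
    [1,2] "a" : N
    [2,3] "heard" : PP\N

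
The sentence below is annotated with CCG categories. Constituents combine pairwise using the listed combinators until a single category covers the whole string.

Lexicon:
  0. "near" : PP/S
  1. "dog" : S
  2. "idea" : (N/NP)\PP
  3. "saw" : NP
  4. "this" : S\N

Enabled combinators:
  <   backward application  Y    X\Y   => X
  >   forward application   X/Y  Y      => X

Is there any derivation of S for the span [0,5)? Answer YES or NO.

[0,5] S   <
  [0,4] N   >
    [0,3] N/NP   <
      [0,2] PP   >
        [0,1] "near" : PP/S
        [1,2] "dog" : S
      [2,3] "idea" : (N/NP)\PP
    [3,4] "saw" : NP
  [4,5] "this" : S\N

YES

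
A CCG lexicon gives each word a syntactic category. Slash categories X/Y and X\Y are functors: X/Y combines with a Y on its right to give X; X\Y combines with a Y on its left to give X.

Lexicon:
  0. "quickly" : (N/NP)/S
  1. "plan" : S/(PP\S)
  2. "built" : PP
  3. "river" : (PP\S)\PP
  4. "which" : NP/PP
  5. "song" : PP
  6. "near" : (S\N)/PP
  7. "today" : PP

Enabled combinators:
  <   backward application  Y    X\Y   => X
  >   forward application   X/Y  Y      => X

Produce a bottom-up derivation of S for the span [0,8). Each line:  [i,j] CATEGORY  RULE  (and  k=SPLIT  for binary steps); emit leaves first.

[0,8] S   <
  [0,6] N   >
    [0,4] N/NP   >
      [0,1] "quickly" : (N/NP)/S
      [1,4] S   >
        [1,2] "plan" : S/(PP\S)
        [2,4] PP\S   <
          [2,3] "built" : PP
          [3,4] "river" : (PP\S)\PP
    [4,6] NP   >
      [4,5] "which" : NP/PP
      [5,6] "song" : PP
  [6,8] S\N   >
    [6,7] "near" : (S\N)/PP
    [7,8] "today" : PP

[0,1] (N/NP)/S  lex  "quickly"
[1,2] S/(PP\S)  lex  "plan"
[2,3] PP  lex  "built"
[3,4] (PP\S)\PP  lex  "river"
[2,4] PP\S  <  k=3
[1,4] S  >  k=2
[0,4] N/NP  >  k=1
[4,5] NP/PP  lex  "which"
[5,6] PP  lex  "song"
[4,6] NP  >  k=5
[0,6] N  >  k=4
[6,7] (S\N)/PP  lex  "near"
[7,8] PP  lex  "today"
[6,8] S\N  >  k=7
[0,8] S  <  k=6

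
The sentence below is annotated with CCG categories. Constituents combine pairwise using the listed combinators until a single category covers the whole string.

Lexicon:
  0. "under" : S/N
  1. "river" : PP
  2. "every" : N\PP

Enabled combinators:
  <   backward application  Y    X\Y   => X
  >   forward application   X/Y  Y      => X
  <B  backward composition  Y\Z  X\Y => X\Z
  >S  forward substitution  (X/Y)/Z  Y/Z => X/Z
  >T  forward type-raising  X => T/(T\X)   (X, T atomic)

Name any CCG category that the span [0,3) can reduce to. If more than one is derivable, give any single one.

S

[0,3] S   >
  [0,1] "under" : S/N
  [1,3] N   <
    [1,2] "river" : PP
    [2,3] "every" : N\PP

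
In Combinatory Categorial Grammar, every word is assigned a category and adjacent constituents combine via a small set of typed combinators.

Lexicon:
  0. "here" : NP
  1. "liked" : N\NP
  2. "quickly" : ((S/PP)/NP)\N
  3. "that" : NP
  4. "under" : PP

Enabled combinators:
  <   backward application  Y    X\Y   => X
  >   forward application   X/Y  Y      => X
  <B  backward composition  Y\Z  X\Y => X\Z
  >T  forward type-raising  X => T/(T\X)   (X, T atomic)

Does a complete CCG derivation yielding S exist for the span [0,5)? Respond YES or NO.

[0,5] S   >
  [0,4] S/PP   >
    [0,3] (S/PP)/NP   <
      [0,2] N   >
        [0,1] N/(N\NP)   >T
          [0,1] "here" : NP
        [1,2] "liked" : N\NP
      [2,3] "quickly" : ((S/PP)/NP)\N
    [3,4] "that" : NP
  [4,5] "under" : PP

YES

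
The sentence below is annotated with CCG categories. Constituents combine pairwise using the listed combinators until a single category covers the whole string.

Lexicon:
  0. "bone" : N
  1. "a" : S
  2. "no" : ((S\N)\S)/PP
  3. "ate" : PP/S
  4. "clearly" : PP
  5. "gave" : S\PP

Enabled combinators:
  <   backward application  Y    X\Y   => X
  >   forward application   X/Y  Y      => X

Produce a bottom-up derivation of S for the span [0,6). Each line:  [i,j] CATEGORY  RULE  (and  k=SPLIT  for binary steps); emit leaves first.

[0,1] N  lex  "bone"
[1,2] S  lex  "a"
[2,3] ((S\N)\S)/PP  lex  "no"
[3,4] PP/S  lex  "ate"
[4,5] PP  lex  "clearly"
[5,6] S\PP  lex  "gave"
[4,6] S  <  k=5
[3,6] PP  >  k=4
[2,6] (S\N)\S  >  k=3
[1,6] S\N  <  k=2
[0,6] S  <  k=1

[0,6] S   <
  [0,1] "bone" : N
  [1,6] S\N   <
    [1,2] "a" : S
    [2,6] (S\N)\S   >
      [2,3] "no" : ((S\N)\S)/PP
      [3,6] PP   >
        [3,4] "ate" : PP/S
        [4,6] S   <
          [4,5] "clearly" : PP
          [5,6] "gave" : S\PP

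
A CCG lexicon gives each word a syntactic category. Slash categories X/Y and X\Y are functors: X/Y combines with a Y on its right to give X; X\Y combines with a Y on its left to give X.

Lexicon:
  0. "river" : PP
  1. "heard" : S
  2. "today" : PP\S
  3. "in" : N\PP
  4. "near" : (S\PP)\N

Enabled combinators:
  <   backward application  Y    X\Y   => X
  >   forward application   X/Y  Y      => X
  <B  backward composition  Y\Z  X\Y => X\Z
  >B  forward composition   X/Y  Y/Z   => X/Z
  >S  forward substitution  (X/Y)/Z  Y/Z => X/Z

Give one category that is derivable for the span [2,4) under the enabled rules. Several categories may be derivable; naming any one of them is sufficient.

[0,5] S   <
  [0,1] "river" : PP
  [1,5] S\PP   <
    [1,4] N   <
      [1,2] "heard" : S
      [2,4] N\S   <B
        [2,3] "today" : PP\S
        [3,4] "in" : N\PP
    [4,5] "near" : (S\PP)\N

N\S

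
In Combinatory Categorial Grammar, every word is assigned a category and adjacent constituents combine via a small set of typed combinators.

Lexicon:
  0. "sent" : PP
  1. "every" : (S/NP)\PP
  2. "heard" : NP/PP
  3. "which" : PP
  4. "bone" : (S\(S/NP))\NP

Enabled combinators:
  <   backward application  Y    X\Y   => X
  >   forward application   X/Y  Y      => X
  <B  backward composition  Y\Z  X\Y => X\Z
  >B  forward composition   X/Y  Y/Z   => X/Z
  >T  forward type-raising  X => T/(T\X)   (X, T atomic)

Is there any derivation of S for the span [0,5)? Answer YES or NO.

[0,5] S   <
  [0,2] S/NP   <
    [0,1] "sent" : PP
    [1,2] "every" : (S/NP)\PP
  [2,5] S\(S/NP)   <
    [2,4] NP   >
      [2,3] "heard" : NP/PP
      [3,4] "which" : PP
    [4,5] "bone" : (S\(S/NP))\NP

YES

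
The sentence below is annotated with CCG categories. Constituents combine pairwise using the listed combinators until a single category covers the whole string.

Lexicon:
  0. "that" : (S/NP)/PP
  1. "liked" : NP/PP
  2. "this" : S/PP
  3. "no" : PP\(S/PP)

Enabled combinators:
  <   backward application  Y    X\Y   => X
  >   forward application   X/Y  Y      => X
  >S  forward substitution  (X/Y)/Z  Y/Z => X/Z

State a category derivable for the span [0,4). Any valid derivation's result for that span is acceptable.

S

[0,4] S   >
  [0,2] S/PP   >S
    [0,1] "that" : (S/NP)/PP
    [1,2] "liked" : NP/PP
  [2,4] PP   <
    [2,3] "this" : S/PP
    [3,4] "no" : PP\(S/PP)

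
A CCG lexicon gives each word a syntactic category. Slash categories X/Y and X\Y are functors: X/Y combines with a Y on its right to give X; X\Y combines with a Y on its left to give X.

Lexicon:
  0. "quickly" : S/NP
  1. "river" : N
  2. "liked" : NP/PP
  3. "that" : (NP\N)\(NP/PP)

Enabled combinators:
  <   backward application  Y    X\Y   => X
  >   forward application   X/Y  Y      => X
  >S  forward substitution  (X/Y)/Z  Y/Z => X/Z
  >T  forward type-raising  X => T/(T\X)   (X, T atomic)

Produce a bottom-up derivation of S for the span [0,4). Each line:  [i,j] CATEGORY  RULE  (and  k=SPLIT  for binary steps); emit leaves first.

[0,1] S/NP  lex  "quickly"
[1,2] N  lex  "river"
[1,2] NP/(NP\N)  >T
[2,3] NP/PP  lex  "liked"
[3,4] (NP\N)\(NP/PP)  lex  "that"
[2,4] NP\N  <  k=3
[1,4] NP  >  k=2
[0,4] S  >  k=1

[0,4] S   >
  [0,1] "quickly" : S/NP
  [1,4] NP   >
    [1,2] NP/(NP\N)   >T
      [1,2] "river" : N
    [2,4] NP\N   <
      [2,3] "liked" : NP/PP
      [3,4] "that" : (NP\N)\(NP/PP)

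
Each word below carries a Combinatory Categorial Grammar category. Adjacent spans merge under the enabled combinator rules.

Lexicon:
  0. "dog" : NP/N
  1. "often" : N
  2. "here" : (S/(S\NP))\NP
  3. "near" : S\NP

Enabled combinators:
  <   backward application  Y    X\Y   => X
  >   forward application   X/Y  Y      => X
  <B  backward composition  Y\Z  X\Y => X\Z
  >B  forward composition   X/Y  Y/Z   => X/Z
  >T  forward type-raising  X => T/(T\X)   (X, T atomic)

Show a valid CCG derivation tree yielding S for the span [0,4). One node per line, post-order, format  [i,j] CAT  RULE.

[0,1] NP/N  lex  "dog"
[1,2] N  lex  "often"
[0,2] NP  >  k=1
[2,3] (S/(S\NP))\NP  lex  "here"
[0,3] S/(S\NP)  <  k=2
[3,4] S\NP  lex  "near"
[0,4] S  >  k=3

[0,4] S   >
  [0,3] S/(S\NP)   <
    [0,2] NP   >
      [0,1] "dog" : NP/N
      [1,2] "often" : N
    [2,3] "here" : (S/(S\NP))\NP
  [3,4] "near" : S\NP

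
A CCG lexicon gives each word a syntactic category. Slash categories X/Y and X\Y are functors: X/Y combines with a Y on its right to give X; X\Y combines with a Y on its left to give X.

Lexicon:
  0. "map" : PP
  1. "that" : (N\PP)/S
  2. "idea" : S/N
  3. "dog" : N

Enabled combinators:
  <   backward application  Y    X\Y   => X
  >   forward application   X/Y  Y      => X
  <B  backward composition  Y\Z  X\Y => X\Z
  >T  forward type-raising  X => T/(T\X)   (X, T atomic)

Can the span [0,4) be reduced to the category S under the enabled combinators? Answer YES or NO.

PP (N\PP)/S S/N N
CKY chart[0,4] = {N, N/(N\N), NP/(NP\N), PP/(PP\N), S/(S\N)}; S ∉ chart

NO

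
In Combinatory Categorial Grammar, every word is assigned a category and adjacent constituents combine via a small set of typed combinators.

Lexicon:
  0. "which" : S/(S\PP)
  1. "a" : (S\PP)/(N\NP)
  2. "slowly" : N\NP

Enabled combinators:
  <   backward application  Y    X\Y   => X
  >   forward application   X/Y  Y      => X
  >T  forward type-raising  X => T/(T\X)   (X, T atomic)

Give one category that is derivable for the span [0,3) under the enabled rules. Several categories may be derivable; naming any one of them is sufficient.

[0,3] S   >
  [0,1] "which" : S/(S\PP)
  [1,3] S\PP   >
    [1,2] "a" : (S\PP)/(N\NP)
    [2,3] "slowly" : N\NP

S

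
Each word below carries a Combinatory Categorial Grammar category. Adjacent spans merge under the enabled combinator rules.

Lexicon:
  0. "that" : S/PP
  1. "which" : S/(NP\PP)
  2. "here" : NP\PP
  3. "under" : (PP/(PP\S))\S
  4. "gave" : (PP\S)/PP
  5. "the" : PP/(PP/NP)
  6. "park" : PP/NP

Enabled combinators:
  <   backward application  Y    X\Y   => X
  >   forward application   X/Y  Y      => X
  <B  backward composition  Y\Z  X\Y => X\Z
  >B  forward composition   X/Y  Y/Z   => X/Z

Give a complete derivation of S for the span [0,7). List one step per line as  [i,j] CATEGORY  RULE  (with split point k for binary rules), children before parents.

[0,7] S   >
  [0,5] S/PP   >B
    [0,1] "that" : S/PP
    [1,5] PP/PP   >B
      [1,4] PP/(PP\S)   <
        [1,3] S   >
          [1,2] "which" : S/(NP\PP)
          [2,3] "here" : NP\PP
        [3,4] "under" : (PP/(PP\S))\S
      [4,5] "gave" : (PP\S)/PP
  [5,7] PP   >
    [5,6] "the" : PP/(PP/NP)
    [6,7] "park" : PP/NP

[0,1] S/PP  lex  "that"
[1,2] S/(NP\PP)  lex  "which"
[2,3] NP\PP  lex  "here"
[1,3] S  >  k=2
[3,4] (PP/(PP\S))\S  lex  "under"
[1,4] PP/(PP\S)  <  k=3
[4,5] (PP\S)/PP  lex  "gave"
[1,5] PP/PP  >B  k=4
[0,5] S/PP  >B  k=1
[5,6] PP/(PP/NP)  lex  "the"
[6,7] PP/NP  lex  "park"
[5,7] PP  >  k=6
[0,7] S  >  k=5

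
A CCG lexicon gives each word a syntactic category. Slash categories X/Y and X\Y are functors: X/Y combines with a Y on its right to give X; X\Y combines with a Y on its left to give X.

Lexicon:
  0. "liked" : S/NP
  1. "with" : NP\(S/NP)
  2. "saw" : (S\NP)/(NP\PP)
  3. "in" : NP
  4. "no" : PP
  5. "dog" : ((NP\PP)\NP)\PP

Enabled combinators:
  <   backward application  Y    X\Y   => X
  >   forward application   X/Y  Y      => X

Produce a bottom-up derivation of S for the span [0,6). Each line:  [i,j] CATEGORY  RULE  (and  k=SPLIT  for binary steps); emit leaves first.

[0,6] S   <
  [0,2] NP   <
    [0,1] "liked" : S/NP
    [1,2] "with" : NP\(S/NP)
  [2,6] S\NP   >
    [2,3] "saw" : (S\NP)/(NP\PP)
    [3,6] NP\PP   <
      [3,4] "in" : NP
      [4,6] (NP\PP)\NP   <
        [4,5] "no" : PP
        [5,6] "dog" : ((NP\PP)\NP)\PP

[0,1] S/NP  lex  "liked"
[1,2] NP\(S/NP)  lex  "with"
[0,2] NP  <  k=1
[2,3] (S\NP)/(NP\PP)  lex  "saw"
[3,4] NP  lex  "in"
[4,5] PP  lex  "no"
[5,6] ((NP\PP)\NP)\PP  lex  "dog"
[4,6] (NP\PP)\NP  <  k=5
[3,6] NP\PP  <  k=4
[2,6] S\NP  >  k=3
[0,6] S  <  k=2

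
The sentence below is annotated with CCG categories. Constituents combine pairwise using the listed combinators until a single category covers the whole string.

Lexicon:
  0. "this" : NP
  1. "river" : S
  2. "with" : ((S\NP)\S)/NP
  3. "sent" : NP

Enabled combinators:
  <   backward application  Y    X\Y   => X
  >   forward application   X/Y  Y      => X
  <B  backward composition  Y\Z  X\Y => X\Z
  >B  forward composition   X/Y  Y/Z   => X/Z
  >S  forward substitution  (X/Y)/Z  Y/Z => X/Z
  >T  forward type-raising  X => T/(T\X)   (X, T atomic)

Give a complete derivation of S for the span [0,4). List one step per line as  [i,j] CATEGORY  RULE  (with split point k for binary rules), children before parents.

[0,4] S   >
  [0,1] S/(S\NP)   >T
    [0,1] "this" : NP
  [1,4] S\NP   <
    [1,2] "river" : S
    [2,4] (S\NP)\S   >
      [2,3] "with" : ((S\NP)\S)/NP
      [3,4] "sent" : NP

[0,1] NP  lex  "this"
[0,1] S/(S\NP)  >T
[1,2] S  lex  "river"
[2,3] ((S\NP)\S)/NP  lex  "with"
[3,4] NP  lex  "sent"
[2,4] (S\NP)\S  >  k=3
[1,4] S\NP  <  k=2
[0,4] S  >  k=1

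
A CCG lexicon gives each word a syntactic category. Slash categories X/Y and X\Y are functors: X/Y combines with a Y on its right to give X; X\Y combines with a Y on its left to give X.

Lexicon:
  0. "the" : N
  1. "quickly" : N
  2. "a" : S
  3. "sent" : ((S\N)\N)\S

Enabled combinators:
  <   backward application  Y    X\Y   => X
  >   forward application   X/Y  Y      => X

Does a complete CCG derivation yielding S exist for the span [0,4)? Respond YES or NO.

YES

[0,4] S   <
  [0,1] "the" : N
  [1,4] S\N   <
    [1,2] "quickly" : N
    [2,4] (S\N)\N   <
      [2,3] "a" : S
      [3,4] "sent" : ((S\N)\N)\S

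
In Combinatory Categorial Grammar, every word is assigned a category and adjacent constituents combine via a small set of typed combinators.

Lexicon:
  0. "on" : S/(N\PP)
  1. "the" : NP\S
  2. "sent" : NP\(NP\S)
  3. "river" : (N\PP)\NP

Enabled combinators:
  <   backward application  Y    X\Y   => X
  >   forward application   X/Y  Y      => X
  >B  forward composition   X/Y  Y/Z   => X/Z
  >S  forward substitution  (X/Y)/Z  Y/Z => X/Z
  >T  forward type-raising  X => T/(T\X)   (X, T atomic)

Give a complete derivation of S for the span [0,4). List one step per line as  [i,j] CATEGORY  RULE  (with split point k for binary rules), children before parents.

[0,1] S/(N\PP)  lex  "on"
[1,2] NP\S  lex  "the"
[2,3] NP\(NP\S)  lex  "sent"
[1,3] NP  <  k=2
[3,4] (N\PP)\NP  lex  "river"
[1,4] N\PP  <  k=3
[0,4] S  >  k=1

[0,4] S   >
  [0,1] "on" : S/(N\PP)
  [1,4] N\PP   <
    [1,3] NP   <
      [1,2] "the" : NP\S
      [2,3] "sent" : NP\(NP\S)
    [3,4] "river" : (N\PP)\NP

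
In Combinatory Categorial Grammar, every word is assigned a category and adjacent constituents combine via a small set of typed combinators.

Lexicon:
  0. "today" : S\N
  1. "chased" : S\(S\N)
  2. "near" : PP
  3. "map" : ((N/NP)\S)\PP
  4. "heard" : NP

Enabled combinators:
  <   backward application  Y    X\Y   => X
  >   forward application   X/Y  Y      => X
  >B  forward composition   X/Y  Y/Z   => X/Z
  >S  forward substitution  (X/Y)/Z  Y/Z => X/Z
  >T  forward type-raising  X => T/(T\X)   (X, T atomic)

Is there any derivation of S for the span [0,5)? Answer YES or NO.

S\N S\(S\N) PP ((N/NP)\S)\PP NP
CKY chart[0,5] = {N, N/(NP\NP), N/(N\N), NP/(NP\N), PP/(PP\N), S/(S\N)}; S ∉ chart

NO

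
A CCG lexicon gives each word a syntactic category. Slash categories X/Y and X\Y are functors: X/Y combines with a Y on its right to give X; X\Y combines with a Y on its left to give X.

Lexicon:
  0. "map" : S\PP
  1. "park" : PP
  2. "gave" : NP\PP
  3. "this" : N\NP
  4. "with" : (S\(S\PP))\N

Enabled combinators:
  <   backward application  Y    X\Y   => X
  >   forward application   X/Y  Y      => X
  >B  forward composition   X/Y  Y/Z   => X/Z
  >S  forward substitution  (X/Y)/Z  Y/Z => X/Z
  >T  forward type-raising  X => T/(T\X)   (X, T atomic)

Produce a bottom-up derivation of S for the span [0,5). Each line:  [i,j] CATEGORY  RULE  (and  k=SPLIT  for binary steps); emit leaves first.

[0,5] S   <
  [0,1] "map" : S\PP
  [1,5] S\(S\PP)   <
    [1,4] N   <
      [1,3] NP   <
        [1,2] "park" : PP
        [2,3] "gave" : NP\PP
      [3,4] "this" : N\NP
    [4,5] "with" : (S\(S\PP))\N

[0,1] S\PP  lex  "map"
[1,2] PP  lex  "park"
[2,3] NP\PP  lex  "gave"
[1,3] NP  <  k=2
[3,4] N\NP  lex  "this"
[1,4] N  <  k=3
[4,5] (S\(S\PP))\N  lex  "with"
[1,5] S\(S\PP)  <  k=4
[0,5] S  <  k=1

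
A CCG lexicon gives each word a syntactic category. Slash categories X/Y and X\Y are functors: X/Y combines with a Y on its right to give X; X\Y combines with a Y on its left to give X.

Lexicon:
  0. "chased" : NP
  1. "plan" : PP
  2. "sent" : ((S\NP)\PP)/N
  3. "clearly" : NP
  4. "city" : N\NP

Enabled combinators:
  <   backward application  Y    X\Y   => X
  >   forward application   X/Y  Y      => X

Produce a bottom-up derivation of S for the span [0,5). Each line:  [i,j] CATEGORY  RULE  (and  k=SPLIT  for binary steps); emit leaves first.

[0,1] NP  lex  "chased"
[1,2] PP  lex  "plan"
[2,3] ((S\NP)\PP)/N  lex  "sent"
[3,4] NP  lex  "clearly"
[4,5] N\NP  lex  "city"
[3,5] N  <  k=4
[2,5] (S\NP)\PP  >  k=3
[1,5] S\NP  <  k=2
[0,5] S  <  k=1

[0,5] S   <
  [0,1] "chased" : NP
  [1,5] S\NP   <
    [1,2] "plan" : PP
    [2,5] (S\NP)\PP   >
      [2,3] "sent" : ((S\NP)\PP)/N
      [3,5] N   <
        [3,4] "clearly" : NP
        [4,5] "city" : N\NP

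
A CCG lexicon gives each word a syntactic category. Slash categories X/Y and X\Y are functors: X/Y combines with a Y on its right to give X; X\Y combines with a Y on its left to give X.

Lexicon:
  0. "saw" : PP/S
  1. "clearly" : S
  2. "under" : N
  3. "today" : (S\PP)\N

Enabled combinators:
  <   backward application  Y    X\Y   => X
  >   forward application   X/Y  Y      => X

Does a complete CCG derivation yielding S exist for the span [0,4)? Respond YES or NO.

YES

[0,4] S   <
  [0,2] PP   >
    [0,1] "saw" : PP/S
    [1,2] "clearly" : S
  [2,4] S\PP   <
    [2,3] "under" : N
    [3,4] "today" : (S\PP)\N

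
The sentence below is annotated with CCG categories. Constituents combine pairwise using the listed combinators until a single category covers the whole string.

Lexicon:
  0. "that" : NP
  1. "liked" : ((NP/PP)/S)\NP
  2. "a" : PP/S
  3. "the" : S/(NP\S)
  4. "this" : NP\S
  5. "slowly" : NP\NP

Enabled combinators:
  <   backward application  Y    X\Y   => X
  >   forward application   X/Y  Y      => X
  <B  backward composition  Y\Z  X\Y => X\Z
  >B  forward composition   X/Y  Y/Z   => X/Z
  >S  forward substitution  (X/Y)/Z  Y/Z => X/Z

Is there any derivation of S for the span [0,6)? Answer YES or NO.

NO

NP ((NP/PP)/S)\NP PP/S S/(NP\S) NP\S NP\NP
CKY chart[0,6] = {NP}; S ∉ chart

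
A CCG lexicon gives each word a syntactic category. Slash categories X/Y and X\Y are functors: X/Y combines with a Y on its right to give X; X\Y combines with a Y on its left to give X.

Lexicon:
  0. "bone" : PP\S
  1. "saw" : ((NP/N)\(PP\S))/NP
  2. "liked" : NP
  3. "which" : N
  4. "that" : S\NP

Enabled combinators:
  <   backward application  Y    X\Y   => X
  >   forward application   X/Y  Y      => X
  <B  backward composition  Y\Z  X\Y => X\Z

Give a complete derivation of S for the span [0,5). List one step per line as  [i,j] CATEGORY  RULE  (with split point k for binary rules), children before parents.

[0,1] PP\S  lex  "bone"
[1,2] ((NP/N)\(PP\S))/NP  lex  "saw"
[2,3] NP  lex  "liked"
[1,3] (NP/N)\(PP\S)  >  k=2
[0,3] NP/N  <  k=1
[3,4] N  lex  "which"
[0,4] NP  >  k=3
[4,5] S\NP  lex  "that"
[0,5] S  <  k=4

[0,5] S   <
  [0,4] NP   >
    [0,3] NP/N   <
      [0,1] "bone" : PP\S
      [1,3] (NP/N)\(PP\S)   >
        [1,2] "saw" : ((NP/N)\(PP\S))/NP
        [2,3] "liked" : NP
    [3,4] "which" : N
  [4,5] "that" : S\NP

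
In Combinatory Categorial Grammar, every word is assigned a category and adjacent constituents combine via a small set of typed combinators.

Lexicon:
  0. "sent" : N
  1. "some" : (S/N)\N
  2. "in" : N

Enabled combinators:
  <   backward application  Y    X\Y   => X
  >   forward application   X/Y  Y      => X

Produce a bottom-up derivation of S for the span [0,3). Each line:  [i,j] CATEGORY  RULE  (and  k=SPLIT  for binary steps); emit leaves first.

[0,1] N  lex  "sent"
[1,2] (S/N)\N  lex  "some"
[0,2] S/N  <  k=1
[2,3] N  lex  "in"
[0,3] S  >  k=2

[0,3] S   >
  [0,2] S/N   <
    [0,1] "sent" : N
    [1,2] "some" : (S/N)\N
  [2,3] "in" : N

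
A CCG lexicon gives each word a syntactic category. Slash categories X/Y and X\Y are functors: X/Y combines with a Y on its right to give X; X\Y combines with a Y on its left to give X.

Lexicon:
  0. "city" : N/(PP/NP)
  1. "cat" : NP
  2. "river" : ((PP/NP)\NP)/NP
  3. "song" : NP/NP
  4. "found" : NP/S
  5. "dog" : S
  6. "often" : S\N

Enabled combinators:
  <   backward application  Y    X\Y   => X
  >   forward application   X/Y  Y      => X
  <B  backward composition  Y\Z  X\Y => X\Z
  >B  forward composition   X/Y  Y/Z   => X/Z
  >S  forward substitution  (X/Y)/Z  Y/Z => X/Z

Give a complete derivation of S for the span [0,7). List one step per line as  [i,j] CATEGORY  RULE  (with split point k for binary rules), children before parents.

[0,7] S   <
  [0,6] N   >
    [0,1] "city" : N/(PP/NP)
    [1,6] PP/NP   <
      [1,2] "cat" : NP
      [2,6] (PP/NP)\NP   >
        [2,3] "river" : ((PP/NP)\NP)/NP
        [3,6] NP   >
          [3,5] NP/S   >B
            [3,4] "song" : NP/NP
            [4,5] "found" : NP/S
          [5,6] "dog" : S
  [6,7] "often" : S\N

[0,1] N/(PP/NP)  lex  "city"
[1,2] NP  lex  "cat"
[2,3] ((PP/NP)\NP)/NP  lex  "river"
[3,4] NP/NP  lex  "song"
[4,5] NP/S  lex  "found"
[3,5] NP/S  >B  k=4
[5,6] S  lex  "dog"
[3,6] NP  >  k=5
[2,6] (PP/NP)\NP  >  k=3
[1,6] PP/NP  <  k=2
[0,6] N  >  k=1
[6,7] S\N  lex  "often"
[0,7] S  <  k=6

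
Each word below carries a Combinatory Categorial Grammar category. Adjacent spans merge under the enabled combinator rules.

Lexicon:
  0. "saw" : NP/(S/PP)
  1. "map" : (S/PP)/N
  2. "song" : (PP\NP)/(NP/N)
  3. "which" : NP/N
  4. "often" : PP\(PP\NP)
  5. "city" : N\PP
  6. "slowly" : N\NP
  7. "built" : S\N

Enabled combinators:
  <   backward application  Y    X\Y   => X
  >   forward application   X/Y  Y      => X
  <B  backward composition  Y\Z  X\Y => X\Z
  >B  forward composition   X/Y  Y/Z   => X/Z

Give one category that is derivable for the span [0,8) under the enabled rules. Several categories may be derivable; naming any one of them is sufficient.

[0,8] S   <
  [0,6] NP   >
    [0,1] "saw" : NP/(S/PP)
    [1,6] S/PP   >
      [1,2] "map" : (S/PP)/N
      [2,6] N   <
        [2,5] PP   <
          [2,4] PP\NP   >
            [2,3] "song" : (PP\NP)/(NP/N)
            [3,4] "which" : NP/N
          [4,5] "often" : PP\(PP\NP)
        [5,6] "city" : N\PP
  [6,8] S\NP   <B
    [6,7] "slowly" : N\NP
    [7,8] "built" : S\N

S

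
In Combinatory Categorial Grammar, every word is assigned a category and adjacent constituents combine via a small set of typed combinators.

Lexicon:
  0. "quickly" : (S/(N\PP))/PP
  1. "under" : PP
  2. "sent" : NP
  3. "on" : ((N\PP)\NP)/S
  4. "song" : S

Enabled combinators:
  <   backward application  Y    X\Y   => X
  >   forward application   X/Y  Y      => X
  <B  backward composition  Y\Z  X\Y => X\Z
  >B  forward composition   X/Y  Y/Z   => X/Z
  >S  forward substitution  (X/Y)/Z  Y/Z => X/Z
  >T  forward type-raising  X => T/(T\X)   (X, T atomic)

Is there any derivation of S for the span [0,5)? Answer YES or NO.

YES

[0,5] S   >
  [0,2] S/(N\PP)   >
    [0,1] "quickly" : (S/(N\PP))/PP
    [1,2] "under" : PP
  [2,5] N\PP   <
    [2,3] "sent" : NP
    [3,5] (N\PP)\NP   >
      [3,4] "on" : ((N\PP)\NP)/S
      [4,5] "song" : S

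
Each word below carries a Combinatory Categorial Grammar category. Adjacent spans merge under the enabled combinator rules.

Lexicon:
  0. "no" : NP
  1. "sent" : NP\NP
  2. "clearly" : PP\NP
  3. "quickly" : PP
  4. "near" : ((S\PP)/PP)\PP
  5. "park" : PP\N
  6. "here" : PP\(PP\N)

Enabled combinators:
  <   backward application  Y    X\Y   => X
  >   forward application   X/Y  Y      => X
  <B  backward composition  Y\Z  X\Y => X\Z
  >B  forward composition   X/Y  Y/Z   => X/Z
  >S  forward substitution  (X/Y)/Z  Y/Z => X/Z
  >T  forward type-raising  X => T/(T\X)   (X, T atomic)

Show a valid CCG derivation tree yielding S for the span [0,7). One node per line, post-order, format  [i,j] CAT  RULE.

[0,1] NP  lex  "no"
[1,2] NP\NP  lex  "sent"
[2,3] PP\NP  lex  "clearly"
[1,3] PP\NP  <B  k=2
[0,3] PP  <  k=1
[3,4] PP  lex  "quickly"
[4,5] ((S\PP)/PP)\PP  lex  "near"
[3,5] (S\PP)/PP  <  k=4
[5,6] PP\N  lex  "park"
[6,7] PP\(PP\N)  lex  "here"
[5,7] PP  <  k=6
[3,7] S\PP  >  k=5
[0,7] S  <  k=3

[0,7] S   <
  [0,3] PP   <
    [0,1] "no" : NP
    [1,3] PP\NP   <B
      [1,2] "sent" : NP\NP
      [2,3] "clearly" : PP\NP
  [3,7] S\PP   >
    [3,5] (S\PP)/PP   <
      [3,4] "quickly" : PP
      [4,5] "near" : ((S\PP)/PP)\PP
    [5,7] PP   <
      [5,6] "park" : PP\N
      [6,7] "here" : PP\(PP\N)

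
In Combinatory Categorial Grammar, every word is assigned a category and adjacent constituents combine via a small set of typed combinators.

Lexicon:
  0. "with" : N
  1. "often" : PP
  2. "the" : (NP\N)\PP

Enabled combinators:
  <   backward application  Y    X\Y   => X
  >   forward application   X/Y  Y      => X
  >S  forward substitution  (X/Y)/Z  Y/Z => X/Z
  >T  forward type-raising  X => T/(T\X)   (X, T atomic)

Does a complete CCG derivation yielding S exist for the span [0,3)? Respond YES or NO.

NO

N PP (NP\N)\PP
CKY chart[0,3] = {N/(N\NP), NP, NP/(NP\NP), PP/(PP\NP), S/(S\NP)}; S ∉ chart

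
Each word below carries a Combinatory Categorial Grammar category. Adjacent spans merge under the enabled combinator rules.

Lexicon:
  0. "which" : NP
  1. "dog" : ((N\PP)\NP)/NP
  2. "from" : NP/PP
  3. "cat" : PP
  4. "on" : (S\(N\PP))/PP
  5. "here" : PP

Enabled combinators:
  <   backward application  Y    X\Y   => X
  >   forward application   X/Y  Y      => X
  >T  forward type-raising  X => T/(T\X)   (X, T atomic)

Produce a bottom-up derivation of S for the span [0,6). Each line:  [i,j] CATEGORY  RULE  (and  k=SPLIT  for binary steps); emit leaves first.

[0,1] NP  lex  "which"
[1,2] ((N\PP)\NP)/NP  lex  "dog"
[2,3] NP/PP  lex  "from"
[3,4] PP  lex  "cat"
[2,4] NP  >  k=3
[1,4] (N\PP)\NP  >  k=2
[0,4] N\PP  <  k=1
[4,5] (S\(N\PP))/PP  lex  "on"
[5,6] PP  lex  "here"
[4,6] S\(N\PP)  >  k=5
[0,6] S  <  k=4

[0,6] S   <
  [0,4] N\PP   <
    [0,1] "which" : NP
    [1,4] (N\PP)\NP   >
      [1,2] "dog" : ((N\PP)\NP)/NP
      [2,4] NP   >
        [2,3] "from" : NP/PP
        [3,4] "cat" : PP
  [4,6] S\(N\PP)   >
    [4,5] "on" : (S\(N\PP))/PP
    [5,6] "here" : PP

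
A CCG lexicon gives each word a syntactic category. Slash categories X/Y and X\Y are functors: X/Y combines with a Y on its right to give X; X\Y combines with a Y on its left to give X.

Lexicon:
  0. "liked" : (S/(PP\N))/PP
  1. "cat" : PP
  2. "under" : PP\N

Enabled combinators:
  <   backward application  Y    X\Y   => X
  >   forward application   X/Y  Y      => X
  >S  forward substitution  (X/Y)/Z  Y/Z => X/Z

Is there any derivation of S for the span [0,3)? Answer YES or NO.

[0,3] S   >
  [0,2] S/(PP\N)   >
    [0,1] "liked" : (S/(PP\N))/PP
    [1,2] "cat" : PP
  [2,3] "under" : PP\N

YES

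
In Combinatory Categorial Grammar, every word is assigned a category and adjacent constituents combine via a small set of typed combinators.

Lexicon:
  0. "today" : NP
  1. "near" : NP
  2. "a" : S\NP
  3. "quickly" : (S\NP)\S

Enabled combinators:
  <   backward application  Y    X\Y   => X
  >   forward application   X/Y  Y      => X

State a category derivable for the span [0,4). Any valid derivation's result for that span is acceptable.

[0,4] S   <
  [0,1] "today" : NP
  [1,4] S\NP   <
    [1,3] S   <
      [1,2] "near" : NP
      [2,3] "a" : S\NP
    [3,4] "quickly" : (S\NP)\S

S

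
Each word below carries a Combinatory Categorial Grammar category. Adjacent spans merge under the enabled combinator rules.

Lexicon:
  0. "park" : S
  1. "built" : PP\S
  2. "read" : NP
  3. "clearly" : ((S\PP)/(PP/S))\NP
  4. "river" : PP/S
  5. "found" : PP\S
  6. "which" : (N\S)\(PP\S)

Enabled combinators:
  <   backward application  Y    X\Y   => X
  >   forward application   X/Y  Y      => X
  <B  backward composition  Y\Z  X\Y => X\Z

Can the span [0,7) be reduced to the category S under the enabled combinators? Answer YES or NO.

S PP\S NP ((S\PP)/(PP/S))\NP PP/S PP\S (N\S)\(PP\S)
CKY chart[0,7] = {N}; S ∉ chart

NO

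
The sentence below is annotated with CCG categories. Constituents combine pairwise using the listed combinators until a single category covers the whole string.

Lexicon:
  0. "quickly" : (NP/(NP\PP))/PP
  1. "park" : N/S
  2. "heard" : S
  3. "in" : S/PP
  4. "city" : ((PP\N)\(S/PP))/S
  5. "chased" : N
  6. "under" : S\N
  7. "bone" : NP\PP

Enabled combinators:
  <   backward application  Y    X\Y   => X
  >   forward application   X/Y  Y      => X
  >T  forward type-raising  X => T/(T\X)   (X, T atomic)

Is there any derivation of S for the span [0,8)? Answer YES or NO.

(NP/(NP\PP))/PP N/S S S/PP ((PP\N)\(S/PP))/S N S\N NP\PP
CKY chart[0,8] = {N/(N\NP), NP, NP/(NP\NP), PP/(PP\NP), S/(S\NP)}; S ∉ chart

NO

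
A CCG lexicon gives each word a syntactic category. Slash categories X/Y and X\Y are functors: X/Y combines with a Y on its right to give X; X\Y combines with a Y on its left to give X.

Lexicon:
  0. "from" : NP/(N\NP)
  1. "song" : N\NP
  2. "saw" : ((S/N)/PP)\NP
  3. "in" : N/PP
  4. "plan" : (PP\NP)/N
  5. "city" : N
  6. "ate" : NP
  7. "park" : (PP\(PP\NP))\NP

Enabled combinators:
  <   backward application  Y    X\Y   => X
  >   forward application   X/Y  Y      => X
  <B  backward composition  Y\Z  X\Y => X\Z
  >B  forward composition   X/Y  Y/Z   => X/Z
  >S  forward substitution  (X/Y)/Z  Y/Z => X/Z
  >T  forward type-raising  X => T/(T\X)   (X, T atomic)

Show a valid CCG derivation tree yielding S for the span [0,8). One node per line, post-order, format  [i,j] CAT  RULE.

[0,1] NP/(N\NP)  lex  "from"
[1,2] N\NP  lex  "song"
[0,2] NP  >  k=1
[2,3] ((S/N)/PP)\NP  lex  "saw"
[0,3] (S/N)/PP  <  k=2
[3,4] N/PP  lex  "in"
[0,4] S/PP  >S  k=3
[4,5] (PP\NP)/N  lex  "plan"
[5,6] N  lex  "city"
[4,6] PP\NP  >  k=5
[6,7] NP  lex  "ate"
[7,8] (PP\(PP\NP))\NP  lex  "park"
[6,8] PP\(PP\NP)  <  k=7
[4,8] PP  <  k=6
[0,8] S  >  k=4

[0,8] S   >
  [0,4] S/PP   >S
    [0,3] (S/N)/PP   <
      [0,2] NP   >
        [0,1] "from" : NP/(N\NP)
        [1,2] "song" : N\NP
      [2,3] "saw" : ((S/N)/PP)\NP
    [3,4] "in" : N/PP
  [4,8] PP   <
    [4,6] PP\NP   >
      [4,5] "plan" : (PP\NP)/N
      [5,6] "city" : N
    [6,8] PP\(PP\NP)   <
      [6,7] "ate" : NP
      [7,8] "park" : (PP\(PP\NP))\NP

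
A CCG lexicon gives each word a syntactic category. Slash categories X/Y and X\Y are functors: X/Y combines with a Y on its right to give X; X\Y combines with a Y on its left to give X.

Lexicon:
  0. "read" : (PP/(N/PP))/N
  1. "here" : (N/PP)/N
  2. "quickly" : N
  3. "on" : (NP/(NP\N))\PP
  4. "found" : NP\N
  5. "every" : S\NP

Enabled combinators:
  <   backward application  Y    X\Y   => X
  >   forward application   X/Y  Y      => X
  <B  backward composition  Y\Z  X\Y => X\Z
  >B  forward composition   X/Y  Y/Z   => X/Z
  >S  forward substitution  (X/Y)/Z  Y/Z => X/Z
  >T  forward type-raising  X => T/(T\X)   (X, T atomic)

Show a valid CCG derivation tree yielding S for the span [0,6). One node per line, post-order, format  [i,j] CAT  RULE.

[0,1] (PP/(N/PP))/N  lex  "read"
[1,2] (N/PP)/N  lex  "here"
[0,2] PP/N  >S  k=1
[2,3] N  lex  "quickly"
[0,3] PP  >  k=2
[3,4] (NP/(NP\N))\PP  lex  "on"
[0,4] NP/(NP\N)  <  k=3
[4,5] NP\N  lex  "found"
[0,5] NP  >  k=4
[5,6] S\NP  lex  "every"
[0,6] S  <  k=5

[0,6] S   <
  [0,5] NP   >
    [0,4] NP/(NP\N)   <
      [0,3] PP   >
        [0,2] PP/N   >S
          [0,1] "read" : (PP/(N/PP))/N
          [1,2] "here" : (N/PP)/N
        [2,3] "quickly" : N
      [3,4] "on" : (NP/(NP\N))\PP
    [4,5] "found" : NP\N
  [5,6] "every" : S\NP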